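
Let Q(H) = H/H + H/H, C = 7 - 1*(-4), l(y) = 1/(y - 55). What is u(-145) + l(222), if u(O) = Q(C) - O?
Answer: 24550/167 ≈ 147.01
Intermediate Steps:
l(y) = 1/(-55 + y)
C = 11 (C = 7 + 4 = 11)
Q(H) = 2 (Q(H) = 1 + 1 = 2)
u(O) = 2 - O
u(-145) + l(222) = (2 - 1*(-145)) + 1/(-55 + 222) = (2 + 145) + 1/167 = 147 + 1/167 = 24550/167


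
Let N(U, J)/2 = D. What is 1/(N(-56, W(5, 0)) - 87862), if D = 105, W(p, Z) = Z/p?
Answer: -1/87652 ≈ -1.1409e-5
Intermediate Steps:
N(U, J) = 210 (N(U, J) = 2*105 = 210)
1/(N(-56, W(5, 0)) - 87862) = 1/(210 - 87862) = 1/(-87652) = -1/87652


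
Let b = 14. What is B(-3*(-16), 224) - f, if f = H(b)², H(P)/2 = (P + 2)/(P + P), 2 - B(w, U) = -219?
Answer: 10765/49 ≈ 219.69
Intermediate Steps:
B(w, U) = 221 (B(w, U) = 2 - 1*(-219) = 2 + 219 = 221)
H(P) = (2 + P)/P (H(P) = 2*((P + 2)/(P + P)) = 2*((2 + P)/((2*P))) = 2*((2 + P)*(1/(2*P))) = 2*((2 + P)/(2*P)) = (2 + P)/P)
f = 64/49 (f = ((2 + 14)/14)² = ((1/14)*16)² = (8/7)² = 64/49 ≈ 1.3061)
B(-3*(-16), 224) - f = 221 - 1*64/49 = 221 - 64/49 = 10765/49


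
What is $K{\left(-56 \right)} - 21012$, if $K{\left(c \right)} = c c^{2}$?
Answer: $-196628$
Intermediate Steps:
$K{\left(c \right)} = c^{3}$
$K{\left(-56 \right)} - 21012 = \left(-56\right)^{3} - 21012 = -175616 - 21012 = -196628$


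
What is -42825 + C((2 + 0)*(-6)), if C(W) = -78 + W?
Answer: -42915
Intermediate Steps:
-42825 + C((2 + 0)*(-6)) = -42825 + (-78 + (2 + 0)*(-6)) = -42825 + (-78 + 2*(-6)) = -42825 + (-78 - 12) = -42825 - 90 = -42915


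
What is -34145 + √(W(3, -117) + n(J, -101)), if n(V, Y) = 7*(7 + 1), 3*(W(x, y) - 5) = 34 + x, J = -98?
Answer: -34145 + 2*√165/3 ≈ -34136.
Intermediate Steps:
W(x, y) = 49/3 + x/3 (W(x, y) = 5 + (34 + x)/3 = 5 + (34/3 + x/3) = 49/3 + x/3)
n(V, Y) = 56 (n(V, Y) = 7*8 = 56)
-34145 + √(W(3, -117) + n(J, -101)) = -34145 + √((49/3 + (⅓)*3) + 56) = -34145 + √((49/3 + 1) + 56) = -34145 + √(52/3 + 56) = -34145 + √(220/3) = -34145 + 2*√165/3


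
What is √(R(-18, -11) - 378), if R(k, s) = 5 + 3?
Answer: I*√370 ≈ 19.235*I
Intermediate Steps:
R(k, s) = 8
√(R(-18, -11) - 378) = √(8 - 378) = √(-370) = I*√370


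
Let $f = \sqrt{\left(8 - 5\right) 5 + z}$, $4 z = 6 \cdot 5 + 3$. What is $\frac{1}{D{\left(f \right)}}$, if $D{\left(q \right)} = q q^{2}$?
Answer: $\frac{8 \sqrt{93}}{8649} \approx 0.00892$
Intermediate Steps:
$z = \frac{33}{4}$ ($z = \frac{6 \cdot 5 + 3}{4} = \frac{30 + 3}{4} = \frac{1}{4} \cdot 33 = \frac{33}{4} \approx 8.25$)
$f = \frac{\sqrt{93}}{2}$ ($f = \sqrt{\left(8 - 5\right) 5 + \frac{33}{4}} = \sqrt{3 \cdot 5 + \frac{33}{4}} = \sqrt{15 + \frac{33}{4}} = \sqrt{\frac{93}{4}} = \frac{\sqrt{93}}{2} \approx 4.8218$)
$D{\left(q \right)} = q^{3}$
$\frac{1}{D{\left(f \right)}} = \frac{1}{\left(\frac{\sqrt{93}}{2}\right)^{3}} = \frac{1}{\frac{93}{8} \sqrt{93}} = \frac{8 \sqrt{93}}{8649}$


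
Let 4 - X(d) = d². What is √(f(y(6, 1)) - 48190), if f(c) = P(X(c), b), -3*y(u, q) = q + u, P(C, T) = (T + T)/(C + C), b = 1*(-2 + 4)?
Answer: 2*I*√2036086/13 ≈ 219.53*I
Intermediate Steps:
X(d) = 4 - d²
b = 2 (b = 1*2 = 2)
P(C, T) = T/C (P(C, T) = (2*T)/((2*C)) = (2*T)*(1/(2*C)) = T/C)
y(u, q) = -q/3 - u/3 (y(u, q) = -(q + u)/3 = -q/3 - u/3)
f(c) = 2/(4 - c²)
√(f(y(6, 1)) - 48190) = √(-2/(-4 + (-⅓*1 - ⅓*6)²) - 48190) = √(-2/(-4 + (-⅓ - 2)²) - 48190) = √(-2/(-4 + (-7/3)²) - 48190) = √(-2/(-4 + 49/9) - 48190) = √(-2/13/9 - 48190) = √(-2*9/13 - 48190) = √(-18/13 - 48190) = √(-626488/13) = 2*I*√2036086/13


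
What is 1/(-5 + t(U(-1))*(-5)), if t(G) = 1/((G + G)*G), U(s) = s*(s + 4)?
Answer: -18/95 ≈ -0.18947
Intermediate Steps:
U(s) = s*(4 + s)
t(G) = 1/(2*G²) (t(G) = 1/(((2*G))*G) = (1/(2*G))/G = 1/(2*G²))
1/(-5 + t(U(-1))*(-5)) = 1/(-5 + (1/(2*(-(4 - 1))²))*(-5)) = 1/(-5 + (1/(2*(-1*3)²))*(-5)) = 1/(-5 + ((½)/(-3)²)*(-5)) = 1/(-5 + ((½)*(⅑))*(-5)) = 1/(-5 + (1/18)*(-5)) = 1/(-5 - 5/18) = 1/(-95/18) = -18/95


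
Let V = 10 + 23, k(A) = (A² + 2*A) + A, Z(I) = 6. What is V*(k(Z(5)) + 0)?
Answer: 1782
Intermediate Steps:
k(A) = A² + 3*A
V = 33
V*(k(Z(5)) + 0) = 33*(6*(3 + 6) + 0) = 33*(6*9 + 0) = 33*(54 + 0) = 33*54 = 1782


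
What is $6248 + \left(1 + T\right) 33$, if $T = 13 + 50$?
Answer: $8360$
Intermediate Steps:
$T = 63$
$6248 + \left(1 + T\right) 33 = 6248 + \left(1 + 63\right) 33 = 6248 + 64 \cdot 33 = 6248 + 2112 = 8360$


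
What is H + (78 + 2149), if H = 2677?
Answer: 4904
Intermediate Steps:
H + (78 + 2149) = 2677 + (78 + 2149) = 2677 + 2227 = 4904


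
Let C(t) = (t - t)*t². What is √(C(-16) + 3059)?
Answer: √3059 ≈ 55.308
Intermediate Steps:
C(t) = 0 (C(t) = 0*t² = 0)
√(C(-16) + 3059) = √(0 + 3059) = √3059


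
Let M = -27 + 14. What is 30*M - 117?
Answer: -507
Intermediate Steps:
M = -13
30*M - 117 = 30*(-13) - 117 = -390 - 117 = -507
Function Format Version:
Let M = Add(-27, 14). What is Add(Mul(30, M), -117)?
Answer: -507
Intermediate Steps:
M = -13
Add(Mul(30, M), -117) = Add(Mul(30, -13), -117) = Add(-390, -117) = -507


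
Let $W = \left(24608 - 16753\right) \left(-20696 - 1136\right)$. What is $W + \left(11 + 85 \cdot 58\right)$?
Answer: $-171485419$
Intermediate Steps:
$W = -171490360$ ($W = \left(24608 - 16753\right) \left(-21832\right) = 7855 \left(-21832\right) = -171490360$)
$W + \left(11 + 85 \cdot 58\right) = -171490360 + \left(11 + 85 \cdot 58\right) = -171490360 + \left(11 + 4930\right) = -171490360 + 4941 = -171485419$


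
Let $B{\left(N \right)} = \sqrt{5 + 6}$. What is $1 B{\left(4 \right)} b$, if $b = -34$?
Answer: $- 34 \sqrt{11} \approx -112.77$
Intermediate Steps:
$B{\left(N \right)} = \sqrt{11}$
$1 B{\left(4 \right)} b = 1 \sqrt{11} \left(-34\right) = \sqrt{11} \left(-34\right) = - 34 \sqrt{11}$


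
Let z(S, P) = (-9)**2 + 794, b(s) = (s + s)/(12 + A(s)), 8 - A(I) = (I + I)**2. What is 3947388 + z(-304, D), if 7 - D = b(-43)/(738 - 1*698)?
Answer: 3948263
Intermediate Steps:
A(I) = 8 - 4*I**2 (A(I) = 8 - (I + I)**2 = 8 - (2*I)**2 = 8 - 4*I**2)
b(s) = 2*s/(20 - 4*s**2) (b(s) = (s + s)/(12 + (8 - 4*s**2)) = (2*s)/(20 - 4*s**2) = 2*s/(20 - 4*s**2))
D = 1032597/147520 (D = 7 - (-1*(-43)/(-10 + 2*(-43)**2))/(738 - 1*698) = 7 - (-1*(-43)/(-10 + 2*1849))/(738 - 698) = 7 - (-1*(-43)/(-10 + 3698))/40 = 7 - (-1*(-43)/3688)/40 = 7 - (-1*(-43)*1/3688)/40 = 7 - 43/(3688*40) = 7 - 1*43/147520 = 7 - 43/147520 = 1032597/147520 ≈ 6.9997)
z(S, P) = 875 (z(S, P) = 81 + 794 = 875)
3947388 + z(-304, D) = 3947388 + 875 = 3948263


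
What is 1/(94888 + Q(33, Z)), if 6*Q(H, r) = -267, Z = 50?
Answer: 2/189687 ≈ 1.0544e-5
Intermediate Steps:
Q(H, r) = -89/2 (Q(H, r) = (⅙)*(-267) = -89/2)
1/(94888 + Q(33, Z)) = 1/(94888 - 89/2) = 1/(189687/2) = 2/189687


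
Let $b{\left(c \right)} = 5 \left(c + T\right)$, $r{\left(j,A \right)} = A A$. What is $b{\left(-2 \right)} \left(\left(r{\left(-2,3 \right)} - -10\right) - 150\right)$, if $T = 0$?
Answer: $1310$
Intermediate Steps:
$r{\left(j,A \right)} = A^{2}$
$b{\left(c \right)} = 5 c$ ($b{\left(c \right)} = 5 \left(c + 0\right) = 5 c$)
$b{\left(-2 \right)} \left(\left(r{\left(-2,3 \right)} - -10\right) - 150\right) = 5 \left(-2\right) \left(\left(3^{2} - -10\right) - 150\right) = - 10 \left(\left(9 + 10\right) - 150\right) = - 10 \left(19 - 150\right) = \left(-10\right) \left(-131\right) = 1310$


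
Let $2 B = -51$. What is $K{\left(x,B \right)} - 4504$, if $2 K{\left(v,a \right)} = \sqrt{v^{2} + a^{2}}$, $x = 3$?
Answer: $-4504 + \frac{3 \sqrt{293}}{4} \approx -4491.2$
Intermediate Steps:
$B = - \frac{51}{2}$ ($B = \frac{1}{2} \left(-51\right) = - \frac{51}{2} \approx -25.5$)
$K{\left(v,a \right)} = \frac{\sqrt{a^{2} + v^{2}}}{2}$ ($K{\left(v,a \right)} = \frac{\sqrt{v^{2} + a^{2}}}{2} = \frac{\sqrt{a^{2} + v^{2}}}{2}$)
$K{\left(x,B \right)} - 4504 = \frac{\sqrt{\left(- \frac{51}{2}\right)^{2} + 3^{2}}}{2} - 4504 = \frac{\sqrt{\frac{2601}{4} + 9}}{2} - 4504 = \frac{\sqrt{\frac{2637}{4}}}{2} - 4504 = \frac{\frac{3}{2} \sqrt{293}}{2} - 4504 = \frac{3 \sqrt{293}}{4} - 4504 = -4504 + \frac{3 \sqrt{293}}{4}$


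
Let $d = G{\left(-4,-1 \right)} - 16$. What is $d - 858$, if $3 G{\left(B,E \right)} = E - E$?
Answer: $-874$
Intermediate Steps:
$G{\left(B,E \right)} = 0$ ($G{\left(B,E \right)} = \frac{E - E}{3} = \frac{1}{3} \cdot 0 = 0$)
$d = -16$ ($d = 0 - 16 = -16$)
$d - 858 = -16 - 858 = -874$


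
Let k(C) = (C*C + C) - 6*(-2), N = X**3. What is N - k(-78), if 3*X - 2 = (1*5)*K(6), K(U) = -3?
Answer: -164683/27 ≈ -6099.4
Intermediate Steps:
X = -13/3 (X = 2/3 + ((1*5)*(-3))/3 = 2/3 + (5*(-3))/3 = 2/3 + (1/3)*(-15) = 2/3 - 5 = -13/3 ≈ -4.3333)
N = -2197/27 (N = (-13/3)**3 = -2197/27 ≈ -81.370)
k(C) = 12 + C + C**2 (k(C) = (C**2 + C) + 12 = (C + C**2) + 12 = 12 + C + C**2)
N - k(-78) = -2197/27 - (12 - 78 + (-78)**2) = -2197/27 - (12 - 78 + 6084) = -2197/27 - 1*6018 = -2197/27 - 6018 = -164683/27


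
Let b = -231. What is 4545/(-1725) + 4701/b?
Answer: -203536/8855 ≈ -22.985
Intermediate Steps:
4545/(-1725) + 4701/b = 4545/(-1725) + 4701/(-231) = 4545*(-1/1725) + 4701*(-1/231) = -303/115 - 1567/77 = -203536/8855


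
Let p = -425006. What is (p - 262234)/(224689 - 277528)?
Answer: 76360/5871 ≈ 13.006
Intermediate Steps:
(p - 262234)/(224689 - 277528) = (-425006 - 262234)/(224689 - 277528) = -687240/(-52839) = -687240*(-1/52839) = 76360/5871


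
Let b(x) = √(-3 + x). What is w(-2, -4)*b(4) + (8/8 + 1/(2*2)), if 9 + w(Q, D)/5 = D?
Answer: -255/4 ≈ -63.750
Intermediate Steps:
w(Q, D) = -45 + 5*D
w(-2, -4)*b(4) + (8/8 + 1/(2*2)) = (-45 + 5*(-4))*√(-3 + 4) + (8/8 + 1/(2*2)) = (-45 - 20)*√1 + (8*(⅛) + (½)*(½)) = -65*1 + (1 + ¼) = -65 + 5/4 = -255/4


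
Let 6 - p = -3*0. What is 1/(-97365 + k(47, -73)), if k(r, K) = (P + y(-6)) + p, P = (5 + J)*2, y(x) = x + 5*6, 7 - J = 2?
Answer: -1/97315 ≈ -1.0276e-5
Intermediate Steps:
J = 5 (J = 7 - 1*2 = 7 - 2 = 5)
p = 6 (p = 6 - (-3)*0 = 6 - 1*0 = 6 + 0 = 6)
y(x) = 30 + x (y(x) = x + 30 = 30 + x)
P = 20 (P = (5 + 5)*2 = 10*2 = 20)
k(r, K) = 50 (k(r, K) = (20 + (30 - 6)) + 6 = (20 + 24) + 6 = 44 + 6 = 50)
1/(-97365 + k(47, -73)) = 1/(-97365 + 50) = 1/(-97315) = -1/97315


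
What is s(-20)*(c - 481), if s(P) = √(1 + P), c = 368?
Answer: -113*I*√19 ≈ -492.56*I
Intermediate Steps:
s(-20)*(c - 481) = √(1 - 20)*(368 - 481) = √(-19)*(-113) = (I*√19)*(-113) = -113*I*√19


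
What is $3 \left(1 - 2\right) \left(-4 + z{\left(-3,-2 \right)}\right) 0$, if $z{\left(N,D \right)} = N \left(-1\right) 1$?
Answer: $0$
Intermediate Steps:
$z{\left(N,D \right)} = - N$ ($z{\left(N,D \right)} = - N 1 = - N$)
$3 \left(1 - 2\right) \left(-4 + z{\left(-3,-2 \right)}\right) 0 = 3 \left(1 - 2\right) \left(-4 - -3\right) 0 = 3 \left(- (-4 + 3)\right) 0 = 3 \left(\left(-1\right) \left(-1\right)\right) 0 = 3 \cdot 1 \cdot 0 = 3 \cdot 0 = 0$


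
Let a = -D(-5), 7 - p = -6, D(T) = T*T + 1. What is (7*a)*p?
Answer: -2366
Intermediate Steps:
D(T) = 1 + T² (D(T) = T² + 1 = 1 + T²)
p = 13 (p = 7 - 1*(-6) = 7 + 6 = 13)
a = -26 (a = -(1 + (-5)²) = -(1 + 25) = -1*26 = -26)
(7*a)*p = (7*(-26))*13 = -182*13 = -2366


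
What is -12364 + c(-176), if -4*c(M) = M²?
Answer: -20108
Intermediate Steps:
c(M) = -M²/4
-12364 + c(-176) = -12364 - ¼*(-176)² = -12364 - ¼*30976 = -12364 - 7744 = -20108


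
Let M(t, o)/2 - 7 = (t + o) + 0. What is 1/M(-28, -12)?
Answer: -1/66 ≈ -0.015152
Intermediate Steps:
M(t, o) = 14 + 2*o + 2*t (M(t, o) = 14 + 2*((t + o) + 0) = 14 + 2*((o + t) + 0) = 14 + 2*(o + t) = 14 + (2*o + 2*t) = 14 + 2*o + 2*t)
1/M(-28, -12) = 1/(14 + 2*(-12) + 2*(-28)) = 1/(14 - 24 - 56) = 1/(-66) = -1/66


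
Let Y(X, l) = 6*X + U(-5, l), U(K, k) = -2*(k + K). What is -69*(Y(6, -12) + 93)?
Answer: -11247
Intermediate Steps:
U(K, k) = -2*K - 2*k (U(K, k) = -2*(K + k) = -2*K - 2*k)
Y(X, l) = 10 - 2*l + 6*X (Y(X, l) = 6*X + (-2*(-5) - 2*l) = 6*X + (10 - 2*l) = 10 - 2*l + 6*X)
-69*(Y(6, -12) + 93) = -69*((10 - 2*(-12) + 6*6) + 93) = -69*((10 + 24 + 36) + 93) = -69*(70 + 93) = -69*163 = -11247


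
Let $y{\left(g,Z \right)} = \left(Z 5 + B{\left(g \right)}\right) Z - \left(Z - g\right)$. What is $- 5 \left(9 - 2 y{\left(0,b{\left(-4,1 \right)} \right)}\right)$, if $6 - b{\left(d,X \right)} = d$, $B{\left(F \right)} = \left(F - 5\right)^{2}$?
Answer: $7355$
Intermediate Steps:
$B{\left(F \right)} = \left(-5 + F\right)^{2}$ ($B{\left(F \right)} = \left(F - 5\right)^{2} = \left(-5 + F\right)^{2}$)
$b{\left(d,X \right)} = 6 - d$
$y{\left(g,Z \right)} = g - Z + Z \left(\left(-5 + g\right)^{2} + 5 Z\right)$ ($y{\left(g,Z \right)} = \left(Z 5 + \left(-5 + g\right)^{2}\right) Z - \left(Z - g\right) = \left(5 Z + \left(-5 + g\right)^{2}\right) Z - \left(Z - g\right) = \left(\left(-5 + g\right)^{2} + 5 Z\right) Z - \left(Z - g\right) = Z \left(\left(-5 + g\right)^{2} + 5 Z\right) - \left(Z - g\right) = g - Z + Z \left(\left(-5 + g\right)^{2} + 5 Z\right)$)
$- 5 \left(9 - 2 y{\left(0,b{\left(-4,1 \right)} \right)}\right) = - 5 \left(9 - 2 \left(0 - \left(6 - -4\right) + 5 \left(6 - -4\right)^{2} + \left(6 - -4\right) \left(-5 + 0\right)^{2}\right)\right) = - 5 \left(9 - 2 \left(0 - \left(6 + 4\right) + 5 \left(6 + 4\right)^{2} + \left(6 + 4\right) \left(-5\right)^{2}\right)\right) = - 5 \left(9 - 2 \left(0 - 10 + 5 \cdot 10^{2} + 10 \cdot 25\right)\right) = - 5 \left(9 - 2 \left(0 - 10 + 5 \cdot 100 + 250\right)\right) = - 5 \left(9 - 2 \left(0 - 10 + 500 + 250\right)\right) = - 5 \left(9 - 1480\right) = \left(-5\right) \left(-1471\right) = 7355$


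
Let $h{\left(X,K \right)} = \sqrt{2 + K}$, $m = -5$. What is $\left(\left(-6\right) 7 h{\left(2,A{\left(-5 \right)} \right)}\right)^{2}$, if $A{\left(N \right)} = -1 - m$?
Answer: $10584$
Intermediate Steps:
$A{\left(N \right)} = 4$ ($A{\left(N \right)} = -1 - -5 = -1 + 5 = 4$)
$\left(\left(-6\right) 7 h{\left(2,A{\left(-5 \right)} \right)}\right)^{2} = \left(\left(-6\right) 7 \sqrt{2 + 4}\right)^{2} = \left(- 42 \sqrt{6}\right)^{2} = 10584$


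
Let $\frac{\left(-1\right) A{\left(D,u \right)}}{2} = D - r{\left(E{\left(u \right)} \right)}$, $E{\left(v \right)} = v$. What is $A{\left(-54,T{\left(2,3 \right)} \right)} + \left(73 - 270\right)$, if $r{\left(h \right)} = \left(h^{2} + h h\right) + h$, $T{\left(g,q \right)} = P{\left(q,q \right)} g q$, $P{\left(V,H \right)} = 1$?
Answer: $67$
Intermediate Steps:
$T{\left(g,q \right)} = g q$ ($T{\left(g,q \right)} = 1 g q = g q$)
$r{\left(h \right)} = h + 2 h^{2}$ ($r{\left(h \right)} = \left(h^{2} + h^{2}\right) + h = 2 h^{2} + h = h + 2 h^{2}$)
$A{\left(D,u \right)} = - 2 D + 2 u \left(1 + 2 u\right)$ ($A{\left(D,u \right)} = - 2 \left(D - u \left(1 + 2 u\right)\right) = - 2 D + 2 u \left(1 + 2 u\right)$)
$A{\left(-54,T{\left(2,3 \right)} \right)} + \left(73 - 270\right) = \left(\left(-2\right) \left(-54\right) + 2 \cdot 2 \cdot 3 \left(1 + 2 \cdot 2 \cdot 3\right)\right) + \left(73 - 270\right) = \left(108 + 2 \cdot 6 \left(1 + 2 \cdot 6\right)\right) - 197 = \left(108 + 2 \cdot 6 \left(1 + 12\right)\right) - 197 = \left(108 + 2 \cdot 6 \cdot 13\right) - 197 = \left(108 + 156\right) - 197 = 264 - 197 = 67$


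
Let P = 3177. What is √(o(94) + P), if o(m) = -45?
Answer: 6*√87 ≈ 55.964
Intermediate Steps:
√(o(94) + P) = √(-45 + 3177) = √3132 = 6*√87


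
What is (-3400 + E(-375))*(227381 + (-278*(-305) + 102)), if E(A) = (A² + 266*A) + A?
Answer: 11585328300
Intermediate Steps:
E(A) = A² + 267*A
(-3400 + E(-375))*(227381 + (-278*(-305) + 102)) = (-3400 - 375*(267 - 375))*(227381 + (-278*(-305) + 102)) = (-3400 - 375*(-108))*(227381 + (84790 + 102)) = (-3400 + 40500)*(227381 + 84892) = 37100*312273 = 11585328300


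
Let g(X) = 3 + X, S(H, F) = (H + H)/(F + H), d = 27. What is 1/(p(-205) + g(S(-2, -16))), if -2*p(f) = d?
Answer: -18/185 ≈ -0.097297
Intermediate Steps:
S(H, F) = 2*H/(F + H) (S(H, F) = (2*H)/(F + H) = 2*H/(F + H))
p(f) = -27/2 (p(f) = -½*27 = -27/2)
1/(p(-205) + g(S(-2, -16))) = 1/(-27/2 + (3 + 2*(-2)/(-16 - 2))) = 1/(-27/2 + (3 + 2*(-2)/(-18))) = 1/(-27/2 + (3 + 2*(-2)*(-1/18))) = 1/(-27/2 + (3 + 2/9)) = 1/(-27/2 + 29/9) = 1/(-185/18) = -18/185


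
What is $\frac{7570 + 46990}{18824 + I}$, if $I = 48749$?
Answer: $\frac{4960}{6143} \approx 0.80742$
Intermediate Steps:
$\frac{7570 + 46990}{18824 + I} = \frac{7570 + 46990}{18824 + 48749} = \frac{54560}{67573} = 54560 \cdot \frac{1}{67573} = \frac{4960}{6143}$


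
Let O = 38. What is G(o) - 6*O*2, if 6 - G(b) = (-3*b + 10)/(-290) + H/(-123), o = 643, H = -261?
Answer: -5454409/11890 ≈ -458.74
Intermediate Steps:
G(b) = 4652/1189 - 3*b/290 (G(b) = 6 - ((-3*b + 10)/(-290) - 261/(-123)) = 6 - ((10 - 3*b)*(-1/290) - 261*(-1/123)) = 6 - ((-1/29 + 3*b/290) + 87/41) = 6 - (2482/1189 + 3*b/290) = 6 + (-2482/1189 - 3*b/290) = 4652/1189 - 3*b/290)
G(o) - 6*O*2 = (4652/1189 - 3/290*643) - 6*38*2 = (4652/1189 - 1929/290) - 228*2 = -32569/11890 - 456 = -5454409/11890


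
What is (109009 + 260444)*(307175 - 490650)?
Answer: -67785389175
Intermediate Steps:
(109009 + 260444)*(307175 - 490650) = 369453*(-183475) = -67785389175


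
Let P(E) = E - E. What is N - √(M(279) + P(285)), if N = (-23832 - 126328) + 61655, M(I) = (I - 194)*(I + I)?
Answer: -88505 - 3*√5270 ≈ -88723.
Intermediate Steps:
M(I) = 2*I*(-194 + I) (M(I) = (-194 + I)*(2*I) = 2*I*(-194 + I))
P(E) = 0
N = -88505 (N = -150160 + 61655 = -88505)
N - √(M(279) + P(285)) = -88505 - √(2*279*(-194 + 279) + 0) = -88505 - √(2*279*85 + 0) = -88505 - √(47430 + 0) = -88505 - √47430 = -88505 - 3*√5270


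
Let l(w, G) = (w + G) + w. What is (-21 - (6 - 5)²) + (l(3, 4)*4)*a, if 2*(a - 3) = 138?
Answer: 2858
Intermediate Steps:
a = 72 (a = 3 + (½)*138 = 3 + 69 = 72)
l(w, G) = G + 2*w (l(w, G) = (G + w) + w = G + 2*w)
(-21 - (6 - 5)²) + (l(3, 4)*4)*a = (-21 - (6 - 5)²) + ((4 + 2*3)*4)*72 = (-21 - 1*1²) + ((4 + 6)*4)*72 = (-21 - 1*1) + (10*4)*72 = (-21 - 1) + 40*72 = -22 + 2880 = 2858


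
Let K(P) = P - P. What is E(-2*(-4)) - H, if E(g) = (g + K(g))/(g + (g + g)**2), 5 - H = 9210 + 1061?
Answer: 338779/33 ≈ 10266.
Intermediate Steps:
K(P) = 0
H = -10266 (H = 5 - (9210 + 1061) = 5 - 1*10271 = 5 - 10271 = -10266)
E(g) = g/(g + 4*g**2) (E(g) = (g + 0)/(g + (g + g)**2) = g/(g + (2*g)**2) = g/(g + 4*g**2))
E(-2*(-4)) - H = 1/(1 + 4*(-2*(-4))) - 1*(-10266) = 1/(1 + 4*8) + 10266 = 1/(1 + 32) + 10266 = 1/33 + 10266 = 338779/33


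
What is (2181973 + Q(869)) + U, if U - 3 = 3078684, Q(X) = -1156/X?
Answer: 4571512384/869 ≈ 5.2607e+6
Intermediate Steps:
U = 3078687 (U = 3 + 3078684 = 3078687)
(2181973 + Q(869)) + U = (2181973 - 1156/869) + 3078687 = 1896133381/869 + 3078687 = 4571512384/869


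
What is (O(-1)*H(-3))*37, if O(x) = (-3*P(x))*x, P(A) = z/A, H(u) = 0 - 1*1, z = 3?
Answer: 333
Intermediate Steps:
H(u) = -1 (H(u) = 0 - 1 = -1)
P(A) = 3/A
O(x) = -9 (O(x) = (-9/x)*x = -9)
(O(-1)*H(-3))*37 = -9*(-1)*37 = 9*37 = 333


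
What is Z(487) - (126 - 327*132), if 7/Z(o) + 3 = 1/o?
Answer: 62832071/1460 ≈ 43036.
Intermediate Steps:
Z(o) = 7/(-3 + 1/o)
Z(487) - (126 - 327*132) = -7*487/(-1 + 3*487) - (126 - 327*132) = -7*487/(-1 + 1461) - (126 - 43164) = -7*487/1460 - 1*(-43038) = -7*487*1/1460 + 43038 = -3409/1460 + 43038 = 62832071/1460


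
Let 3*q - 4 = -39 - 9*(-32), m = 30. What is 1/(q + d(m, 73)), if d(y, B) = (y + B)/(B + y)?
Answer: 3/256 ≈ 0.011719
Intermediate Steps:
d(y, B) = 1 (d(y, B) = (B + y)/(B + y) = 1)
q = 253/3 (q = 4/3 + (-39 - 9*(-32))/3 = 4/3 + (-39 + 288)/3 = 4/3 + (1/3)*249 = 4/3 + 83 = 253/3 ≈ 84.333)
1/(q + d(m, 73)) = 1/(253/3 + 1) = 1/(256/3) = 3/256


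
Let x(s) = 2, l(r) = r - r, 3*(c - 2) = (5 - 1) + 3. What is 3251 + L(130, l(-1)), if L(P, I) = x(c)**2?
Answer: 3255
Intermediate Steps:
c = 13/3 (c = 2 + ((5 - 1) + 3)/3 = 2 + (4 + 3)/3 = 2 + (1/3)*7 = 2 + 7/3 = 13/3 ≈ 4.3333)
l(r) = 0
L(P, I) = 4 (L(P, I) = 2**2 = 4)
3251 + L(130, l(-1)) = 3251 + 4 = 3255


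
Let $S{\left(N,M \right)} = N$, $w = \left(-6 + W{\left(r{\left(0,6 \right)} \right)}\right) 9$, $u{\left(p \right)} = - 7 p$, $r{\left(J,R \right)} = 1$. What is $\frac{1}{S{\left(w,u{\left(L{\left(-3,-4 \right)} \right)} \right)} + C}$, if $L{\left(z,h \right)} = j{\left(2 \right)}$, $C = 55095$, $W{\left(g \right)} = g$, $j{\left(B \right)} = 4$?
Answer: $\frac{1}{55050} \approx 1.8165 \cdot 10^{-5}$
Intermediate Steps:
$L{\left(z,h \right)} = 4$
$w = -45$ ($w = \left(-6 + 1\right) 9 = \left(-5\right) 9 = -45$)
$\frac{1}{S{\left(w,u{\left(L{\left(-3,-4 \right)} \right)} \right)} + C} = \frac{1}{-45 + 55095} = \frac{1}{55050}$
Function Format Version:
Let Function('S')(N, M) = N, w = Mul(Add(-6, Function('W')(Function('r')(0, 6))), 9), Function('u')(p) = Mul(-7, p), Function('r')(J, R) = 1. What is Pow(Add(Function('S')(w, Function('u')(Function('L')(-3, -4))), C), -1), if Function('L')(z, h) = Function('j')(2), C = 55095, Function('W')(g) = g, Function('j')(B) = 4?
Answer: Rational(1, 55050) ≈ 1.8165e-5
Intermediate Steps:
Function('L')(z, h) = 4
w = -45 (w = Mul(Add(-6, 1), 9) = Mul(-5, 9) = -45)
Pow(Add(Function('S')(w, Function('u')(Function('L')(-3, -4))), C), -1) = Pow(Add(-45, 55095), -1) = Pow(55050, -1) = Rational(1, 55050)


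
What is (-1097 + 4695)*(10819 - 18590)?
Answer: -27960058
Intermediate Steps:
(-1097 + 4695)*(10819 - 18590) = 3598*(-7771) = -27960058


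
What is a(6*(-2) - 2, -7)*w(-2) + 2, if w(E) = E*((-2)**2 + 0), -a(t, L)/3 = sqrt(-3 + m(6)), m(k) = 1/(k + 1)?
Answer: 2 + 48*I*sqrt(35)/7 ≈ 2.0 + 40.567*I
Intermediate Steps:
m(k) = 1/(1 + k)
a(t, L) = -6*I*sqrt(35)/7 (a(t, L) = -3*sqrt(-3 + 1/(1 + 6)) = -3*sqrt(-3 + 1/7) = -6*I*sqrt(35)/7)
w(E) = 4*E (w(E) = E*(4 + 0) = E*4 = 4*E)
a(6*(-2) - 2, -7)*w(-2) + 2 = (-6*I*sqrt(35)/7)*(4*(-2)) + 2 = -6*I*sqrt(35)/7*(-8) + 2 = 48*I*sqrt(35)/7 + 2 = 2 + 48*I*sqrt(35)/7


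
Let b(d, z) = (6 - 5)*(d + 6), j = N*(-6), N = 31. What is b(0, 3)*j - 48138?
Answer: -49254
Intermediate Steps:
j = -186 (j = 31*(-6) = -186)
b(d, z) = 6 + d (b(d, z) = 1*(6 + d) = 6 + d)
b(0, 3)*j - 48138 = (6 + 0)*(-186) - 48138 = 6*(-186) - 48138 = -1116 - 48138 = -49254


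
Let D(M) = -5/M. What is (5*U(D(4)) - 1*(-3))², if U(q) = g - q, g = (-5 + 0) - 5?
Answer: 26569/16 ≈ 1660.6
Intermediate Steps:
g = -10 (g = -5 - 5 = -10)
U(q) = -10 - q
(5*U(D(4)) - 1*(-3))² = (5*(-10 - (-5)/4) - 1*(-3))² = (5*(-10 - (-5)/4) + 3)² = (5*(-10 - 1*(-5/4)) + 3)² = (5*(-10 + 5/4) + 3)² = (5*(-35/4) + 3)² = (-175/4 + 3)² = (-163/4)² = 26569/16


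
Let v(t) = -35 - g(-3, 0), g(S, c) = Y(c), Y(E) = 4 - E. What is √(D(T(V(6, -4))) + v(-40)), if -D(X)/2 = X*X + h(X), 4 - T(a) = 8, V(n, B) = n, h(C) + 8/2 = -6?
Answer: I*√51 ≈ 7.1414*I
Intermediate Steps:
h(C) = -10 (h(C) = -4 - 6 = -10)
T(a) = -4 (T(a) = 4 - 1*8 = 4 - 8 = -4)
g(S, c) = 4 - c
v(t) = -39 (v(t) = -35 - (4 - 1*0) = -35 - (4 + 0) = -35 - 1*4 = -35 - 4 = -39)
D(X) = 20 - 2*X² (D(X) = -2*(X*X - 10) = -2*(X² - 10) = -2*(-10 + X²) = 20 - 2*X²)
√(D(T(V(6, -4))) + v(-40)) = √((20 - 2*(-4)²) - 39) = √((20 - 2*16) - 39) = √((20 - 32) - 39) = √(-12 - 39) = √(-51) = I*√51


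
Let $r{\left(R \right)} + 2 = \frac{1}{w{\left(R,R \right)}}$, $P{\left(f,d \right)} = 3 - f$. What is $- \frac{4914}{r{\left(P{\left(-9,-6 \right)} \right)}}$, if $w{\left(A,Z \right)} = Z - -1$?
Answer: $\frac{63882}{25} \approx 2555.3$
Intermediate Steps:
$w{\left(A,Z \right)} = 1 + Z$ ($w{\left(A,Z \right)} = Z + 1 = 1 + Z$)
$r{\left(R \right)} = -2 + \frac{1}{1 + R}$
$- \frac{4914}{r{\left(P{\left(-9,-6 \right)} \right)}} = - \frac{4914}{\frac{1}{1 + \left(3 - -9\right)} \left(-1 - 2 \left(3 - -9\right)\right)} = - \frac{4914}{\frac{1}{1 + \left(3 + 9\right)} \left(-1 - 2 \left(3 + 9\right)\right)} = - \frac{4914}{\frac{1}{1 + 12} \left(-1 - 24\right)} = - \frac{4914}{\frac{1}{13} \left(-1 - 24\right)} = - \frac{4914}{\frac{1}{13} \left(-25\right)} = - \frac{4914}{- \frac{25}{13}} = \left(-4914\right) \left(- \frac{13}{25}\right) = \frac{63882}{25}$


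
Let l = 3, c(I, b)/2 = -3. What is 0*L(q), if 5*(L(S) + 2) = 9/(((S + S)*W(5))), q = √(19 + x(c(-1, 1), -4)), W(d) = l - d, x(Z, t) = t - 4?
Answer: 0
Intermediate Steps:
c(I, b) = -6 (c(I, b) = 2*(-3) = -6)
x(Z, t) = -4 + t
W(d) = 3 - d
q = √11 (q = √(19 + (-4 - 4)) = √(19 - 8) = √11 ≈ 3.3166)
L(S) = -2 - 9/(20*S) (L(S) = -2 + (9/(((S + S)*(3 - 1*5))))/5 = -2 + (9/(((2*S)*(3 - 5))))/5 = -2 + (9/(((2*S)*(-2))))/5 = -2 + (9/((-4*S)))/5 = -2 + (9*(-1/(4*S)))/5 = -2 + (-9/(4*S))/5 = -2 - 9/(20*S))
0*L(q) = 0*(-2 - 9*√11/11/20) = 0*(-2 - 9*√11/220) = 0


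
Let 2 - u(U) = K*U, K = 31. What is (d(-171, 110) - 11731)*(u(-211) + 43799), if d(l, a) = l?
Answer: -599170484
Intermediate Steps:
u(U) = 2 - 31*U
(d(-171, 110) - 11731)*(u(-211) + 43799) = (-171 - 11731)*((2 - 31*(-211)) + 43799) = -11902*((2 + 6541) + 43799) = -11902*(6543 + 43799) = -11902*50342 = -599170484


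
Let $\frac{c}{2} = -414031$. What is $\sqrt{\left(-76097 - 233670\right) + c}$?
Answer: $7 i \sqrt{23221} \approx 1066.7 i$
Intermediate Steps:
$c = -828062$ ($c = 2 \left(-414031\right) = -828062$)
$\sqrt{\left(-76097 - 233670\right) + c} = \sqrt{\left(-76097 - 233670\right) - 828062} = \sqrt{-309767 - 828062} = \sqrt{-1137829} = 7 i \sqrt{23221}$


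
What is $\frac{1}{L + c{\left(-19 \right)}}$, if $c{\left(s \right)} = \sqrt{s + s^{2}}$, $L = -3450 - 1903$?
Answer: $- \frac{5353}{28654267} - \frac{3 \sqrt{38}}{28654267} \approx -0.00018746$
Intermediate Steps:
$L = -5353$ ($L = -3450 - 1903 = -5353$)
$\frac{1}{L + c{\left(-19 \right)}} = \frac{1}{-5353 + \sqrt{- 19 \left(1 - 19\right)}} = \frac{1}{-5353 + \sqrt{\left(-19\right) \left(-18\right)}} = \frac{1}{-5353 + \sqrt{342}} = \frac{1}{-5353 + 3 \sqrt{38}}$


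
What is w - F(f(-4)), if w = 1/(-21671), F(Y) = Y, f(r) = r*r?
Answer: -346737/21671 ≈ -16.000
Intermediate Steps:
f(r) = r**2
w = -1/21671 ≈ -4.6145e-5
w - F(f(-4)) = -1/21671 - 1*(-4)**2 = -1/21671 - 1*16 = -1/21671 - 16 = -346737/21671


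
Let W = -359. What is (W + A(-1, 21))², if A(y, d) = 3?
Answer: 126736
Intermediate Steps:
(W + A(-1, 21))² = (-359 + 3)² = (-356)² = 126736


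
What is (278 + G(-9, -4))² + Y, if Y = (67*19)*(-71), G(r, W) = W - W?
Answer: -13099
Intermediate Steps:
G(r, W) = 0
Y = -90383 (Y = 1273*(-71) = -90383)
(278 + G(-9, -4))² + Y = (278 + 0)² - 90383 = 278² - 90383 = 77284 - 90383 = -13099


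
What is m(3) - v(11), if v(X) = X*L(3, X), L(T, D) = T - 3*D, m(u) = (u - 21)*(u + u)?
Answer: 222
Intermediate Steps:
m(u) = 2*u*(-21 + u) (m(u) = (-21 + u)*(2*u) = 2*u*(-21 + u))
v(X) = X*(3 - 3*X)
m(3) - v(11) = 2*3*(-21 + 3) - 3*11*(1 - 1*11) = 2*3*(-18) - 3*11*(1 - 11) = -108 - 3*11*(-10) = -108 - 1*(-330) = -108 + 330 = 222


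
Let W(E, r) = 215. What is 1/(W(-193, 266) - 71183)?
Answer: -1/70968 ≈ -1.4091e-5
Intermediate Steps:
1/(W(-193, 266) - 71183) = 1/(215 - 71183) = 1/(-70968) = -1/70968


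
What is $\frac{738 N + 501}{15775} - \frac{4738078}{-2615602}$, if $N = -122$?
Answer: $- \frac{15944474462}{4126112155} \approx -3.8643$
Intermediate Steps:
$\frac{738 N + 501}{15775} - \frac{4738078}{-2615602} = \frac{738 \left(-122\right) + 501}{15775} - \frac{4738078}{-2615602} = \left(-90036 + 501\right) \frac{1}{15775} - - \frac{2369039}{1307801} = \left(-89535\right) \frac{1}{15775} + \frac{2369039}{1307801} = - \frac{17907}{3155} + \frac{2369039}{1307801} = - \frac{15944474462}{4126112155}$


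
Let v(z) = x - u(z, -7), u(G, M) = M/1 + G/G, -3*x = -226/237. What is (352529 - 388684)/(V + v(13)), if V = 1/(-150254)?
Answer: -3862460126070/674940257 ≈ -5722.7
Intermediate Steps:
x = 226/711 (x = -(-226)/(3*237) = -1/3*(-226/237) = 226/711 ≈ 0.31786)
V = -1/150254 ≈ -6.6554e-6
u(G, M) = 1 + M (u(G, M) = M*1 + 1 = M + 1 = 1 + M)
v(z) = 4492/711 (v(z) = 226/711 - (1 - 7) = 226/711 - 1*(-6) = 226/711 + 6 = 4492/711)
(352529 - 388684)/(V + v(13)) = (352529 - 388684)/(-1/150254 + 4492/711) = -36155/674940257/106830594 = -36155*106830594/674940257 = -3862460126070/674940257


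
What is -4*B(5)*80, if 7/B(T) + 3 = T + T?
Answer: -320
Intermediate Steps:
B(T) = 7/(-3 + 2*T) (B(T) = 7/(-3 + (T + T)) = 7/(-3 + 2*T))
-4*B(5)*80 = -28/(-3 + 2*5)*80 = -28/(-3 + 10)*80 = -28/7*80 = -4*1*80 = -4*80 = -320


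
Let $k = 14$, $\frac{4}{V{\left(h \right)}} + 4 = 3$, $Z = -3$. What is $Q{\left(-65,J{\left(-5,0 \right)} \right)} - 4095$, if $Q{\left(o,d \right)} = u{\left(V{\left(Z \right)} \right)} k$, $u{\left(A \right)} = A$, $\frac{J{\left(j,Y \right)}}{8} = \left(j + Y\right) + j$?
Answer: $-4151$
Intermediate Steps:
$V{\left(h \right)} = -4$ ($V{\left(h \right)} = \frac{4}{-4 + 3} = \frac{4}{-1} = 4 \left(-1\right) = -4$)
$J{\left(j,Y \right)} = 8 Y + 16 j$ ($J{\left(j,Y \right)} = 8 \left(\left(j + Y\right) + j\right) = 8 \left(\left(Y + j\right) + j\right) = 8 \left(Y + 2 j\right) = 8 Y + 16 j$)
$Q{\left(o,d \right)} = -56$ ($Q{\left(o,d \right)} = \left(-4\right) 14 = -56$)
$Q{\left(-65,J{\left(-5,0 \right)} \right)} - 4095 = -56 - 4095 = -4151$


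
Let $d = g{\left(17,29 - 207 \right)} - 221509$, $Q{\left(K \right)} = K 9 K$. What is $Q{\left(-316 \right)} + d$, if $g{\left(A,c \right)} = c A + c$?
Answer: $673991$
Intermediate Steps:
$g{\left(A,c \right)} = c + A c$ ($g{\left(A,c \right)} = A c + c = c + A c$)
$Q{\left(K \right)} = 9 K^{2}$ ($Q{\left(K \right)} = 9 K K = 9 K^{2}$)
$d = -224713$ ($d = \left(29 - 207\right) \left(1 + 17\right) - 221509 = \left(-178\right) 18 - 221509 = -3204 - 221509 = -224713$)
$Q{\left(-316 \right)} + d = 9 \left(-316\right)^{2} - 224713 = 9 \cdot 99856 - 224713 = 898704 - 224713 = 673991$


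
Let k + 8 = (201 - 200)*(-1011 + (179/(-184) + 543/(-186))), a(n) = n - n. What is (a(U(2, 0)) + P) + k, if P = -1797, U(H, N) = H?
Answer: -16084665/5704 ≈ -2819.9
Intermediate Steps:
a(n) = 0
k = -5834577/5704 (k = -8 + (201 - 200)*(-1011 + (179/(-184) + 543/(-186))) = -8 + 1*(-1011 + (179*(-1/184) + 543*(-1/186))) = -8 + 1*(-1011 + (-179/184 - 181/62)) = -8 + 1*(-1011 - 22201/5704) = -8 + 1*(-5788945/5704) = -8 - 5788945/5704 = -5834577/5704 ≈ -1022.9)
(a(U(2, 0)) + P) + k = (0 - 1797) - 5834577/5704 = -1797 - 5834577/5704 = -16084665/5704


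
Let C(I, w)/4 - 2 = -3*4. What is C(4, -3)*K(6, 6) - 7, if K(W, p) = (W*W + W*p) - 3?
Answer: -2767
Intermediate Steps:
K(W, p) = -3 + W**2 + W*p (K(W, p) = (W**2 + W*p) - 3 = -3 + W**2 + W*p)
C(I, w) = -40 (C(I, w) = 8 + 4*(-3*4) = 8 + 4*(-12) = 8 - 48 = -40)
C(4, -3)*K(6, 6) - 7 = -40*(-3 + 6**2 + 6*6) - 7 = -40*(-3 + 36 + 36) - 7 = -40*69 - 7 = -2760 - 7 = -2767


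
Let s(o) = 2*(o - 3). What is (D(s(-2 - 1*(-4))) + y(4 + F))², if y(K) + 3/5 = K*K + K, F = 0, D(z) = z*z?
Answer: 13689/25 ≈ 547.56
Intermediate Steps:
s(o) = -6 + 2*o (s(o) = 2*(-3 + o) = -6 + 2*o)
D(z) = z²
y(K) = -⅗ + K + K² (y(K) = -⅗ + (K*K + K) = -⅗ + (K² + K) = -⅗ + (K + K²) = -⅗ + K + K²)
(D(s(-2 - 1*(-4))) + y(4 + F))² = ((-6 + 2*(-2 - 1*(-4)))² + (-⅗ + (4 + 0) + (4 + 0)²))² = ((-6 + 2*(-2 + 4))² + (-⅗ + 4 + 4²))² = ((-6 + 2*2)² + (-⅗ + 4 + 16))² = ((-6 + 4)² + 97/5)² = ((-2)² + 97/5)² = (4 + 97/5)² = (117/5)² = 13689/25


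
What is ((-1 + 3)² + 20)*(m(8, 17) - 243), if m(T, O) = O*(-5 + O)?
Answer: -936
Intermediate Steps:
((-1 + 3)² + 20)*(m(8, 17) - 243) = ((-1 + 3)² + 20)*(17*(-5 + 17) - 243) = (2² + 20)*(17*12 - 243) = (4 + 20)*(204 - 243) = 24*(-39) = -936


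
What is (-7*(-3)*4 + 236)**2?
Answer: 102400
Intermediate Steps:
(-7*(-3)*4 + 236)**2 = (21*4 + 236)**2 = (84 + 236)**2 = 320**2 = 102400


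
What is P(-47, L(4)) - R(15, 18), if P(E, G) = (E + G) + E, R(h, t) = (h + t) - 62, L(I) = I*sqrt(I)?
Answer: -57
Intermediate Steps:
L(I) = I**(3/2)
R(h, t) = -62 + h + t
P(E, G) = G + 2*E
P(-47, L(4)) - R(15, 18) = (4**(3/2) + 2*(-47)) - (-62 + 15 + 18) = (8 - 94) - 1*(-29) = -86 + 29 = -57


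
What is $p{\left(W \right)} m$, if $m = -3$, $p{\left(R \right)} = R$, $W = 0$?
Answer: $0$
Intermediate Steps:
$p{\left(W \right)} m = 0 \left(-3\right) = 0$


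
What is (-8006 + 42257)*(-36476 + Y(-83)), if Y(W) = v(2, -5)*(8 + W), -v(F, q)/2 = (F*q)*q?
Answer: -992456976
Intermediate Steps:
v(F, q) = -2*F*q**2 (v(F, q) = -2*F*q*q = -2*F*q**2)
Y(W) = -800 - 100*W (Y(W) = (-2*2*(-5)**2)*(8 + W) = (-2*2*25)*(8 + W) = -100*(8 + W) = -800 - 100*W)
(-8006 + 42257)*(-36476 + Y(-83)) = (-8006 + 42257)*(-36476 + (-800 - 100*(-83))) = 34251*(-36476 + (-800 + 8300)) = 34251*(-36476 + 7500) = 34251*(-28976) = -992456976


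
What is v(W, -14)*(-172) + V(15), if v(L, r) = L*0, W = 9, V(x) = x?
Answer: 15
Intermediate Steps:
v(L, r) = 0
v(W, -14)*(-172) + V(15) = 0*(-172) + 15 = 0 + 15 = 15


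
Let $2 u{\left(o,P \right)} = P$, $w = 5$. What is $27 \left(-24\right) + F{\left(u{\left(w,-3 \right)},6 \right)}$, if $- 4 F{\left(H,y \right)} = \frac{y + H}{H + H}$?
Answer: $- \frac{5181}{8} \approx -647.63$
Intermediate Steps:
$u{\left(o,P \right)} = \frac{P}{2}$
$F{\left(H,y \right)} = - \frac{H + y}{8 H}$ ($F{\left(H,y \right)} = - \frac{\left(y + H\right) \frac{1}{H + H}}{4} = - \frac{\left(H + y\right) \frac{1}{2 H}}{4} = - \frac{\frac{1}{2} \frac{1}{H} \left(H + y\right)}{4} = - \frac{H + y}{8 H}$)
$27 \left(-24\right) + F{\left(u{\left(w,-3 \right)},6 \right)} = 27 \left(-24\right) + \frac{- \frac{-3}{2} - 6}{8 \cdot \frac{1}{2} \left(-3\right)} = -648 + \frac{\left(-1\right) \left(- \frac{3}{2}\right) - 6}{8 \left(- \frac{3}{2}\right)} = -648 + \frac{1}{8} \left(- \frac{2}{3}\right) \left(\frac{3}{2} - 6\right) = -648 + \frac{1}{8} \left(- \frac{2}{3}\right) \left(- \frac{9}{2}\right) = -648 + \frac{3}{8} = - \frac{5181}{8}$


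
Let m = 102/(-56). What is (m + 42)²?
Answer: 1265625/784 ≈ 1614.3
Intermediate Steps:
m = -51/28 (m = 102*(-1/56) = -51/28 ≈ -1.8214)
(m + 42)² = (-51/28 + 42)² = (1125/28)² = 1265625/784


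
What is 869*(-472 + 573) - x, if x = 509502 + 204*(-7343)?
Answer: 1076239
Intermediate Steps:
x = -988470 (x = 509502 - 1497972 = -988470)
869*(-472 + 573) - x = 869*(-472 + 573) - 1*(-988470) = 869*101 + 988470 = 87769 + 988470 = 1076239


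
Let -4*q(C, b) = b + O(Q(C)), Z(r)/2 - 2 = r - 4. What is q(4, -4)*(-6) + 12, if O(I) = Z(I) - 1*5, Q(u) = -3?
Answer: -33/2 ≈ -16.500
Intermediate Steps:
Z(r) = -4 + 2*r (Z(r) = 4 + 2*(r - 4) = 4 + 2*(-4 + r) = 4 + (-8 + 2*r) = -4 + 2*r)
O(I) = -9 + 2*I (O(I) = (-4 + 2*I) - 1*5 = (-4 + 2*I) - 5 = -9 + 2*I)
q(C, b) = 15/4 - b/4 (q(C, b) = -(b + (-9 + 2*(-3)))/4 = -(b + (-9 - 6))/4 = -(b - 15)/4 = -(-15 + b)/4 = 15/4 - b/4)
q(4, -4)*(-6) + 12 = (15/4 - 1/4*(-4))*(-6) + 12 = (15/4 + 1)*(-6) + 12 = (19/4)*(-6) + 12 = -57/2 + 12 = -33/2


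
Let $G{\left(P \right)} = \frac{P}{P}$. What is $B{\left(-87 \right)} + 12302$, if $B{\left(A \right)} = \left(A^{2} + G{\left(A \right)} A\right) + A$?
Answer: $19697$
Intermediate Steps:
$G{\left(P \right)} = 1$
$B{\left(A \right)} = A^{2} + 2 A$ ($B{\left(A \right)} = \left(A^{2} + 1 A\right) + A = \left(A^{2} + A\right) + A = \left(A + A^{2}\right) + A = A^{2} + 2 A$)
$B{\left(-87 \right)} + 12302 = - 87 \left(2 - 87\right) + 12302 = \left(-87\right) \left(-85\right) + 12302 = 7395 + 12302 = 19697$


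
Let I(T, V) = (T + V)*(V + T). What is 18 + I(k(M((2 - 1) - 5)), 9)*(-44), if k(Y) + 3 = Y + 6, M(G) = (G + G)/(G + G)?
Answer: -7418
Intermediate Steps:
M(G) = 1 (M(G) = (2*G)/((2*G)) = (2*G)*(1/(2*G)) = 1)
k(Y) = 3 + Y (k(Y) = -3 + (Y + 6) = -3 + (6 + Y) = 3 + Y)
I(T, V) = (T + V)**2 (I(T, V) = (T + V)*(T + V) = (T + V)**2)
18 + I(k(M((2 - 1) - 5)), 9)*(-44) = 18 + ((3 + 1) + 9)**2*(-44) = 18 + (4 + 9)**2*(-44) = 18 + 13**2*(-44) = 18 + 169*(-44) = 18 - 7436 = -7418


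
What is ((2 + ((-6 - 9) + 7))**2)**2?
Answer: 1296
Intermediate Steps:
((2 + ((-6 - 9) + 7))**2)**2 = ((2 + (-15 + 7))**2)**2 = ((2 - 8)**2)**2 = ((-6)**2)**2 = 36**2 = 1296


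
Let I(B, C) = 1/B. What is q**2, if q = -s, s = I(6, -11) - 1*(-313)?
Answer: 3530641/36 ≈ 98073.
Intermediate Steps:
s = 1879/6 (s = 1/6 - 1*(-313) = 1/6 + 313 = 1879/6 ≈ 313.17)
q = -1879/6 (q = -1*1879/6 = -1879/6 ≈ -313.17)
q**2 = (-1879/6)**2 = 3530641/36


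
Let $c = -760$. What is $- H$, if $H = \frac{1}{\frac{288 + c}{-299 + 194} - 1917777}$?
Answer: $\frac{105}{201366113} \approx 5.2144 \cdot 10^{-7}$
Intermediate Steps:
$H = - \frac{105}{201366113}$ ($H = \frac{1}{\frac{288 - 760}{-299 + 194} - 1917777} = \frac{1}{- \frac{472}{-105} - 1917777} = \frac{1}{\left(-472\right) \left(- \frac{1}{105}\right) - 1917777} = \frac{1}{\frac{472}{105} - 1917777} = \frac{1}{- \frac{201366113}{105}} = - \frac{105}{201366113} \approx -5.2144 \cdot 10^{-7}$)
$- H = \left(-1\right) \left(- \frac{105}{201366113}\right) = \frac{105}{201366113}$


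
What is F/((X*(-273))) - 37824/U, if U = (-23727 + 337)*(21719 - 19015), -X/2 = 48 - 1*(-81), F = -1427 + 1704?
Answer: 48517771/10708433190 ≈ 0.0045308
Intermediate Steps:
F = 277
X = -258 (X = -2*(48 - 1*(-81)) = -2*(48 + 81) = -2*129 = -258)
U = -63246560 (U = -23390*2704 = -63246560)
F/((X*(-273))) - 37824/U = 277/((-258*(-273))) - 37824/(-63246560) = 277/70434 - 37824*(-1/63246560) = 277*(1/70434) + 1182/1976455 = 277/70434 + 1182/1976455 = 48517771/10708433190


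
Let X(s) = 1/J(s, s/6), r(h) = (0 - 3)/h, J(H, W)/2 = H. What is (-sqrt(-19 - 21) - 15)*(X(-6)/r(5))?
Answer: -25/12 - 5*I*sqrt(10)/18 ≈ -2.0833 - 0.87841*I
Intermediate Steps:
J(H, W) = 2*H
r(h) = -3/h
X(s) = 1/(2*s)
(-sqrt(-19 - 21) - 15)*(X(-6)/r(5)) = (-sqrt(-19 - 21) - 15)*(((1/2)/(-6))/((-3/5))) = (-sqrt(-40) - 15)*(((1/2)*(-1/6))/((-3*1/5))) = (-2*I*sqrt(10) - 15)*(-1/(12*(-3/5))) = (-2*I*sqrt(10) - 15)*(-1/12*(-5/3)) = (-15 - 2*I*sqrt(10))*(5/36) = -25/12 - 5*I*sqrt(10)/18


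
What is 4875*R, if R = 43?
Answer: 209625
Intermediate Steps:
4875*R = 4875*43 = 209625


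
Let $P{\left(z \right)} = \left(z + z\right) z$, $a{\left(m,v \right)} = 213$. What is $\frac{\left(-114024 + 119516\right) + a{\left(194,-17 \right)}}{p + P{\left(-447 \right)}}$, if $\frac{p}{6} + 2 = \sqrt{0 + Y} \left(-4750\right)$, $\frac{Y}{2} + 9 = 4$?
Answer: $\frac{379958705}{27967909206} + \frac{13549375 i \sqrt{10}}{13983954603} \approx 0.013586 + 0.003064 i$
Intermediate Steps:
$Y = -10$ ($Y = -18 + 2 \cdot 4 = -18 + 8 = -10$)
$p = -12 - 28500 i \sqrt{10}$ ($p = -12 + 6 \sqrt{0 - 10} \left(-4750\right) = -12 + 6 \sqrt{-10} \left(-4750\right) = -12 + 6 i \sqrt{10} \left(-4750\right) = -12 + 6 \left(- 4750 i \sqrt{10}\right) = -12 - 28500 i \sqrt{10} \approx -12.0 - 90125.0 i$)
$P{\left(z \right)} = 2 z^{2}$ ($P{\left(z \right)} = 2 z z = 2 z^{2}$)
$\frac{\left(-114024 + 119516\right) + a{\left(194,-17 \right)}}{p + P{\left(-447 \right)}} = \frac{\left(-114024 + 119516\right) + 213}{\left(-12 - 28500 i \sqrt{10}\right) + 2 \left(-447\right)^{2}} = \frac{5492 + 213}{\left(-12 - 28500 i \sqrt{10}\right) + 2 \cdot 199809} = \frac{5705}{\left(-12 - 28500 i \sqrt{10}\right) + 399618} = \frac{5705}{399606 - 28500 i \sqrt{10}}$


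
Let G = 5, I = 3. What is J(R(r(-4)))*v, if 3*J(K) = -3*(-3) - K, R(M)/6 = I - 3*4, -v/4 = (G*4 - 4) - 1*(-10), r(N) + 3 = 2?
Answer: -2184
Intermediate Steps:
r(N) = -1 (r(N) = -3 + 2 = -1)
v = -104 (v = -4*((5*4 - 4) - 1*(-10)) = -4*((20 - 4) + 10) = -4*(16 + 10) = -4*26 = -104)
R(M) = -54 (R(M) = 6*(3 - 3*4) = 6*(3 - 12) = 6*(-9) = -54)
J(K) = 3 - K/3 (J(K) = (-3*(-3) - K)/3 = (9 - K)/3 = 3 - K/3)
J(R(r(-4)))*v = (3 - 1/3*(-54))*(-104) = (3 + 18)*(-104) = 21*(-104) = -2184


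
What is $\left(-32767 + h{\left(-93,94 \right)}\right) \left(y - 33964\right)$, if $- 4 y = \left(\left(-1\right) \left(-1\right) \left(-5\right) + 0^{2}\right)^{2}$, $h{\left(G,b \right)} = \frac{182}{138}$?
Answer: $\frac{76801028248}{69} \approx 1.1131 \cdot 10^{9}$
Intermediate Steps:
$h{\left(G,b \right)} = \frac{91}{69}$ ($h{\left(G,b \right)} = 182 \cdot \frac{1}{138} = \frac{91}{69}$)
$y = - \frac{25}{4}$ ($y = - \frac{\left(\left(-1\right) \left(-1\right) \left(-5\right) + 0^{2}\right)^{2}}{4} = - \frac{\left(1 \left(-5\right) + 0\right)^{2}}{4} = - \frac{\left(-5 + 0\right)^{2}}{4} = - \frac{\left(-5\right)^{2}}{4} = \left(- \frac{1}{4}\right) 25 = - \frac{25}{4} \approx -6.25$)
$\left(-32767 + h{\left(-93,94 \right)}\right) \left(y - 33964\right) = \left(-32767 + \frac{91}{69}\right) \left(- \frac{25}{4} - 33964\right) = \left(- \frac{2260832}{69}\right) \left(- \frac{135881}{4}\right) = \frac{76801028248}{69}$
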